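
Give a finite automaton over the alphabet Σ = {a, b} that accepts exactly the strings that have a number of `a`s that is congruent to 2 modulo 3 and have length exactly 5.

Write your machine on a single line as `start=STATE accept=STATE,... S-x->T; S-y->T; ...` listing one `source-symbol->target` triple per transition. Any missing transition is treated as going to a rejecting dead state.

start=s0; accept=s12; s0-a->s1; s0-b->s2; s1-a->s3; s1-b->s4; s2-a->s4; s2-b->s5; s3-a->s6; s3-b->s7; s4-a->s7; s4-b->s8; s5-a->s8; s5-b->s6; s6-a->s9; s6-b->s10; s7-a->s10; s7-b->s11; s8-a->s11; s8-b->s9; s9-a->s12; s9-b->s10; s10-a->s10; s10-b->s10; s11-a->s10; s11-b->s12; s12-a->s10; s12-b->s10

Run two small machines in parallel and take their product. The first has 3 states tracking the count of `a`s modulo 3; the second has 7 states tracking the input length, saturating at 6. A product state is a pair (one from each), accepting exactly when both do. Minimizing collapses redundant product states.
With 13 states:
          a    b  
>  s0     s1   s2 
   s1     s3   s4 
   s2     s4   s5 
   s3     s6   s7 
   s4     s7   s8 
   s5     s8   s6 
   s6     s9  s10 
   s7    s10  s11 
   s8    s11   s9 
   s9    s12  s10 
   s10   s10  s10 
   s11   s10  s12 
 * s12   s10  s10 
(> = start, * = accepting)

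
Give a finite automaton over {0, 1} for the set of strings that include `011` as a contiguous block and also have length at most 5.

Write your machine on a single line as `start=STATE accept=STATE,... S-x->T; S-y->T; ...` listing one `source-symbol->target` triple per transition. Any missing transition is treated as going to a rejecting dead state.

start=S0; accept=S8,S12,S16; S0-0->S1; S0-1->S2; S1-0->S3; S1-1->S4; S2-0->S3; S2-1->S5; S3-0->S6; S3-1->S7; S4-0->S6; S4-1->S8; S5-0->S6; S5-1->S9; S6-0->S10; S6-1->S11; S7-0->S10; S7-1->S12; S8-0->S12; S8-1->S12; S9-0->S10; S9-1->S13; S10-0->S14; S10-1->S15; S11-0->S14; S11-1->S16; S12-0->S16; S12-1->S16; S13-0->S14; S13-1->S17; S14-0->S18; S14-1->S19; S15-0->S18; S15-1->S20; S16-0->S20; S16-1->S20; S17-0->S18; S17-1->S21; S18-0->S18; S18-1->S19; S19-0->S18; S19-1->S20; S20-0->S20; S20-1->S20; S21-0->S18; S21-1->S21

Build one automaton per condition and run them in lockstep. One (4 states) tracks whether and how much of `011` has been seen; the other (7 states) tracks the input length, saturating at 6. Each combined state is a pair, one component from each; accept when both components accept.
          0    1  
>  S0     S1   S2 
   S1     S3   S4 
   S2     S3   S5 
   S3     S6   S7 
   S4     S6   S8 
   S5     S6   S9 
   S6    S10  S11 
   S7    S10  S12 
 * S8    S12  S12 
   S9    S10  S13 
   S10   S14  S15 
   S11   S14  S16 
 * S12   S16  S16 
   S13   S14  S17 
   S14   S18  S19 
   S15   S18  S20 
 * S16   S20  S20 
   S17   S18  S21 
   S18   S18  S19 
   S19   S18  S20 
   S20   S20  S20 
   S21   S18  S21 
(> = start, * = accepting)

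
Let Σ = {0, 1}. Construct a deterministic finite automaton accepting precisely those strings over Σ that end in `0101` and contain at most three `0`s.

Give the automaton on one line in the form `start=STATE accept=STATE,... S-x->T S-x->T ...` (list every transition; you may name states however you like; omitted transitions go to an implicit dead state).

start=S0 accept=S9,S10 S0-0->S1 S0-1->S0 S1-0->S2 S1-1->S3 S2-0->S4 S2-1->S5 S3-0->S6 S3-1->S7 S4-0->S4 S4-1->S4 S5-0->S8 S5-1->S4 S6-0->S4 S6-1->S9 S7-0->S2 S7-1->S7 S8-0->S4 S8-1->S10 S9-0->S8 S9-1->S4 S10-0->S4 S10-1->S4

Run two small machines in parallel and take their product. One (5 states) tracks how much of the suffix `0101` has currently been matched; the other (5 states) tracks the count of `0`s, saturating at 4. Each combined state is a pair, one component from each; accept when both components accept. Equivalent product states are then merged.
With 11 states:
          0    1  
>  S0     S1   S0 
   S1     S2   S3 
   S2     S4   S5 
   S3     S6   S7 
   S4     S4   S4 
   S5     S8   S4 
   S6     S4   S9 
   S7     S2   S7 
   S8     S4  S10 
 * S9     S8   S4 
 * S10    S4   S4 
(> = start, * = accepting)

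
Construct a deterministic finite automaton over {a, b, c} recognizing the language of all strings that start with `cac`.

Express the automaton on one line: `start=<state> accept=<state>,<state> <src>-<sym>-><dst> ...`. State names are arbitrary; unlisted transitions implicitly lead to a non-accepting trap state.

Check the first 3 symbols one by one: S0 through S2 record how many have matched `cac` so far; any wrong symbol goes to the dead state S4. After all 3 match we enter the accepting sink S3.
A 5-state machine:
        a   b   c  
>  S0   S4  S4  S1 
   S1   S2  S4  S4 
   S2   S4  S4  S3 
 * S3   S3  S3  S3 
   S4   S4  S4  S4 
(> = start, * = accepting)

start=S0 accept=S3 S0-a->S4 S0-b->S4 S0-c->S1 S1-a->S2 S1-b->S4 S1-c->S4 S2-a->S4 S2-b->S4 S2-c->S3 S3-a->S3 S3-b->S3 S3-c->S3 S4-a->S4 S4-b->S4 S4-c->S4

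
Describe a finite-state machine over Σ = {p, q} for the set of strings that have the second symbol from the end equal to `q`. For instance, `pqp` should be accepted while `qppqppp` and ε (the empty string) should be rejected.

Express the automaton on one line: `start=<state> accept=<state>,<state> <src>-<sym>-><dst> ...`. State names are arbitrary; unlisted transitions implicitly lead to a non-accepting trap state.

start=s0 accept=s5,s6 s0-p->s1 s0-q->s2 s1-p->s3 s1-q->s4 s2-p->s5 s2-q->s6 s3-p->s3 s3-q->s4 s4-p->s5 s4-q->s6 s5-p->s3 s5-q->s4 s6-p->s5 s6-q->s6

A DFA must remember the last 2 symbols (since which symbol is second-to-last isn't known until the input ends). Use one state per possible window of the last ≤2 symbols; accept from those whose window starts with `q`.
With 7 states:
        p   q  
>  s0   s1  s2 
   s1   s3  s4 
   s2   s5  s6 
   s3   s3  s4 
   s4   s5  s6 
 * s5   s3  s4 
 * s6   s5  s6 
(> = start, * = accepting)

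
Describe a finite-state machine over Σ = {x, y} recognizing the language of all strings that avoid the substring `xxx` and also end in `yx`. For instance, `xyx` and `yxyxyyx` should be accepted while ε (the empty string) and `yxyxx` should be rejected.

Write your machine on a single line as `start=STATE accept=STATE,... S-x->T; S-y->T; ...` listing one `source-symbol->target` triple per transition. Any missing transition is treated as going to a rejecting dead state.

Handle the two conditions separately and then intersect. The first has 4 states tracking partial matches of the forbidden pattern `xxx`; the second has 3 states tracking how much of the suffix `yx` has currently been matched. A product state is a pair (one from each), accepting exactly when both do. Equivalent product states are then merged.
With 6 states:
        x   y  
>  s0   s1  s2 
   s1   s3  s2 
   s2   s4  s2 
   s3   s5  s2 
 * s4   s3  s2 
   s5   s5  s5 
(> = start, * = accepting)

start=s0; accept=s4; s0-x->s1; s0-y->s2; s1-x->s3; s1-y->s2; s2-x->s4; s2-y->s2; s3-x->s5; s3-y->s2; s4-x->s3; s4-y->s2; s5-x->s5; s5-y->s5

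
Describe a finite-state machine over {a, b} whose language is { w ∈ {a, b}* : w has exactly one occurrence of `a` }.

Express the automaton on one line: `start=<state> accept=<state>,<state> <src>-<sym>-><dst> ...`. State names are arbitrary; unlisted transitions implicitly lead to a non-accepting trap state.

start=s0 accept=s1 s0-a->s1 s0-b->s0 s1-a->s2 s1-b->s1 s2-a->s2 s2-b->s2

Only the number of `a`s matters, and only up to 2. Make a chain s0 → s1 → s2 advanced by each `a` (with s2 absorbing); every other symbol self-loops. The accepting set is {s1}.
3 states suffice.
        a   b  
>  s0   s1  s0 
 * s1   s2  s1 
   s2   s2  s2 
(> = start, * = accepting)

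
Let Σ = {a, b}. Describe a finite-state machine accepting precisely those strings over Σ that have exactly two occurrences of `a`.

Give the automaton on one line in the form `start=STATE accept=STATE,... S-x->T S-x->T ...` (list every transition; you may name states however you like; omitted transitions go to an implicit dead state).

start=s0 accept=s2 s0-a->s1 s0-b->s0 s1-a->s2 s1-b->s1 s2-a->s3 s2-b->s2 s3-a->s3 s3-b->s3

Only the number of `a`s matters, and only up to 3. Make a chain s0 → s1 → s2 → s3 advanced by each `a` (with s3 absorbing); every other symbol self-loops. The accepting set is {s2}.
With 4 states:
        a   b  
>  s0   s1  s0 
   s1   s2  s1 
 * s2   s3  s2 
   s3   s3  s3 
(> = start, * = accepting)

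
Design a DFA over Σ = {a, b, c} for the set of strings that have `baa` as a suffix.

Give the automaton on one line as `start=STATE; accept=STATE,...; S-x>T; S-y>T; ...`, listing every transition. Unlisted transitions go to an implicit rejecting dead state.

Let each state record the length of the longest suffix of the input read so far that is also a prefix of `baa`. q1 means the last symbol is `b`; q2 means the last 2 symbols are `ba`; q3 means the last 3 symbols are `baa`. Accept only at q3, where the string currently ends in `baa`.
4 states suffice.
        a   b   c  
>  q0   q0  q1  q0 
   q1   q2  q1  q0 
   q2   q3  q1  q0 
 * q3   q0  q1  q0 
(> = start, * = accepting)

start=q0; accept=q3; q0-a>q0; q0-b>q1; q0-c>q0; q1-a>q2; q1-b>q1; q1-c>q0; q2-a>q3; q2-b>q1; q2-c>q0; q3-a>q0; q3-b>q1; q3-c>q0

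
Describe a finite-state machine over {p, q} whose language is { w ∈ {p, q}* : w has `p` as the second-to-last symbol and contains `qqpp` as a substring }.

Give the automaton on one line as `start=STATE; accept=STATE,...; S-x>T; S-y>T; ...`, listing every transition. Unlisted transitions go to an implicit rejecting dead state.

Run two small machines in parallel and take their product. The first has 7 states tracking the last 2 symbols read; the second has 5 states tracking whether and how much of `qqpp` has been seen. A product state is a pair (one from each), accepting exactly when both do.
       p  q 
>  A   B  C 
   B   D  E 
   C   F  G 
   D   D  E 
   E   F  G 
   F   D  E 
   G   H  G 
   H   I  E 
 * I   I  J 
 * J   K  L 
   K   I  J 
   L   K  L 
(> = start, * = accepting)

start=A; accept=I,J; A-p>B; A-q>C; B-p>D; B-q>E; C-p>F; C-q>G; D-p>D; D-q>E; E-p>F; E-q>G; F-p>D; F-q>E; G-p>H; G-q>G; H-p>I; H-q>E; I-p>I; I-q>J; J-p>K; J-q>L; K-p>I; K-q>J; L-p>K; L-q>L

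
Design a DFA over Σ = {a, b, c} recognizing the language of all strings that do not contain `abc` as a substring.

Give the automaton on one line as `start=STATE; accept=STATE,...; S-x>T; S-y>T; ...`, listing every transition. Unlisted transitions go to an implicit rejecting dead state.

start=S0; accept=S0,S1,S2; S0-a>S1; S0-b>S0; S0-c>S0; S1-a>S1; S1-b>S2; S1-c>S0; S2-a>S1; S2-b>S0; S2-c>S3; S3-a>S3; S3-b>S3; S3-c>S3

This is the complement of 'contains `abc`'. Use the same substring-matching states — S0 through S3 holding how much of `abc` has just been matched — but flip the accepting set: everything except the trap S3 accepts.
4 states suffice.
        a   b   c  
>* S0   S1  S0  S0 
 * S1   S1  S2  S0 
 * S2   S1  S0  S3 
   S3   S3  S3  S3 
(> = start, * = accepting)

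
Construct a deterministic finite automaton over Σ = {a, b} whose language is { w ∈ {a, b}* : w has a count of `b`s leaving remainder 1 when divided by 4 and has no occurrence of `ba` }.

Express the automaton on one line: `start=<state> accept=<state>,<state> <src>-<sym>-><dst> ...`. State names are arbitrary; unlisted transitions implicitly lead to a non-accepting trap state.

start=S0 accept=S1 S0-a->S0 S0-b->S1 S1-a->S2 S1-b->S3 S2-a->S2 S2-b->S4 S3-a->S4 S3-b->S5 S4-a->S4 S4-b->S6 S5-a->S6 S5-b->S7 S6-a->S6 S6-b->S8 S7-a->S8 S7-b->S1 S8-a->S8 S8-b->S2

Run two small machines in parallel and take their product. The first has 4 states tracking the count of `b`s modulo 4; the second has 3 states tracking partial matches of the forbidden pattern `ba`. A product state is a pair (one from each), accepting exactly when both do.
With 9 states:
        a   b  
>  S0   S0  S1 
 * S1   S2  S3 
   S2   S2  S4 
   S3   S4  S5 
   S4   S4  S6 
   S5   S6  S7 
   S6   S6  S8 
   S7   S8  S1 
   S8   S8  S2 
(> = start, * = accepting)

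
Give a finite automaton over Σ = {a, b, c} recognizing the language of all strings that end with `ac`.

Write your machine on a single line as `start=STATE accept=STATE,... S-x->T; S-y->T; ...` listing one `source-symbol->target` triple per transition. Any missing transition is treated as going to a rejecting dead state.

Remember how much of `ac` the current input suffix matches. State S0 means no match yet; S1 means the last symbol is `a`; S2 means the last 2 symbols are `ac`. Only S2 accepts. On a mismatch, fall back to the longest proper suffix that is still a prefix of `ac`.
        a   b   c  
>  S0   S1  S0  S0 
   S1   S1  S0  S2 
 * S2   S1  S0  S0 
(> = start, * = accepting)

start=S0; accept=S2; S0-a->S1; S0-b->S0; S0-c->S0; S1-a->S1; S1-b->S0; S1-c->S2; S2-a->S1; S2-b->S0; S2-c->S0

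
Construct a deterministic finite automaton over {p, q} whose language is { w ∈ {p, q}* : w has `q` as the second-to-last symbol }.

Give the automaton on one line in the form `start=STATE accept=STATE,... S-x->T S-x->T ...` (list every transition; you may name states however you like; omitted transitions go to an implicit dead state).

A DFA must remember the last 2 symbols (since which symbol is second-to-last isn't known until the input ends). Use one state per possible window of the last ≤2 symbols; accept from those whose window starts with `q`.
With 7 states:
       p  q 
>  A   B  C 
   B   D  E 
   C   F  G 
   D   D  E 
   E   F  G 
 * F   D  E 
 * G   F  G 
(> = start, * = accepting)

start=A accept=F,G A-p->B A-q->C B-p->D B-q->E C-p->F C-q->G D-p->D D-q->E E-p->F E-q->G F-p->D F-q->E G-p->F G-q->G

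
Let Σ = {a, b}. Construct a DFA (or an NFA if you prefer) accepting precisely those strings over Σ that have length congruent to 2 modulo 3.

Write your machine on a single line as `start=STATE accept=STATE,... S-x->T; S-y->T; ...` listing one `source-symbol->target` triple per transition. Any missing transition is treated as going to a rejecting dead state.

start=s0; accept=s2; s0-a->s1; s0-b->s1; s1-a->s2; s1-b->s2; s2-a->s0; s2-b->s0

Only the length mod 3 matters, so use a 3-cycle: from any state, every input symbol moves to the next state, wrapping s2 back to s0. Mark s2 accepting.
        a   b  
>  s0   s1  s1 
   s1   s2  s2 
 * s2   s0  s0 
(> = start, * = accepting)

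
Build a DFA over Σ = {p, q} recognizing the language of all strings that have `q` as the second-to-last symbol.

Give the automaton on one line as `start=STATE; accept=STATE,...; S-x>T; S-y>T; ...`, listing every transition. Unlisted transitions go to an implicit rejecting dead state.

Because acceptance depends on a position counted from the end, the machine has to buffer the most recent 2 symbols. Make each state the string of the last up-to-2 symbols read; on input `x` shift the window left and append `x`. Accept when the buffered window has length 2 and begins with `q`.
       p  q 
>  A   B  C 
   B   D  E 
   C   F  G 
   D   D  E 
   E   F  G 
 * F   D  E 
 * G   F  G 
(> = start, * = accepting)

start=A; accept=F,G; A-p>B; A-q>C; B-p>D; B-q>E; C-p>F; C-q>G; D-p>D; D-q>E; E-p>F; E-q>G; F-p>D; F-q>E; G-p>F; G-q>G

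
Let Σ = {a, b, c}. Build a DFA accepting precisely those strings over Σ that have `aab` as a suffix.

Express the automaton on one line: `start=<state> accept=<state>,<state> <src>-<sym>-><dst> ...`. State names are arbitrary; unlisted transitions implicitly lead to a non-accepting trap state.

Remember how much of `aab` the current input suffix matches. State s0 means no match yet; s1 means the last symbol is `a`; s2 means the last 2 symbols are `aa`; s3 means the last 3 symbols are `aab`. Only s3 accepts. On a mismatch, fall back to the longest proper suffix that is still a prefix of `aab`.
4 states suffice.
        a   b   c  
>  s0   s1  s0  s0 
   s1   s2  s0  s0 
   s2   s2  s3  s0 
 * s3   s1  s0  s0 
(> = start, * = accepting)

start=s0 accept=s3 s0-a->s1 s0-b->s0 s0-c->s0 s1-a->s2 s1-b->s0 s1-c->s0 s2-a->s2 s2-b->s3 s2-c->s0 s3-a->s1 s3-b->s0 s3-c->s0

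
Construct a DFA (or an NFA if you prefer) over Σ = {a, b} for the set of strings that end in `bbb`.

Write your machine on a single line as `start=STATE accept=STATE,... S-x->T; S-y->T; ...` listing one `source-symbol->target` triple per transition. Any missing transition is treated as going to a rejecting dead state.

start=s0; accept=s3; s0-a->s0; s0-b->s1; s1-a->s0; s1-b->s2; s2-a->s0; s2-b->s3; s3-a->s0; s3-b->s3

Let each state record the length of the longest suffix of the input read so far that is also a prefix of `bbb`. s1 means the last symbol is `b`; s2 means the last 2 symbols are `bb`; s3 means the last 3 symbols are `bbb`. Accept only at s3, where the string currently ends in `bbb`.
With 4 states:
        a   b  
>  s0   s0  s1 
   s1   s0  s2 
   s2   s0  s3 
 * s3   s0  s3 
(> = start, * = accepting)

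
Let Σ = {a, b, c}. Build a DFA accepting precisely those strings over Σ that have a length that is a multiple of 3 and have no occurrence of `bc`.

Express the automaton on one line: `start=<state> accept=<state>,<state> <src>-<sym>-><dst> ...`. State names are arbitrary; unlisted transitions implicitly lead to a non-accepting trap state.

start=S0 accept=S0,S6 S0-a->S1 S0-b->S2 S0-c->S1 S1-a->S3 S1-b->S4 S1-c->S3 S2-a->S3 S2-b->S4 S2-c->S5 S3-a->S0 S3-b->S6 S3-c->S0 S4-a->S0 S4-b->S6 S4-c->S7 S5-a->S7 S5-b->S7 S5-c->S7 S6-a->S1 S6-b->S2 S6-c->S8 S7-a->S8 S7-b->S8 S7-c->S8 S8-a->S5 S8-b->S5 S8-c->S5

Handle the two conditions separately and then intersect. One (3 states) tracks the input length modulo 3; the other (3 states) tracks partial matches of the forbidden pattern `bc`. Each combined state is a pair, one component from each; accept when both components accept.
        a   b   c  
>* S0   S1  S2  S1 
   S1   S3  S4  S3 
   S2   S3  S4  S5 
   S3   S0  S6  S0 
   S4   S0  S6  S7 
   S5   S7  S7  S7 
 * S6   S1  S2  S8 
   S7   S8  S8  S8 
   S8   S5  S5  S5 
(> = start, * = accepting)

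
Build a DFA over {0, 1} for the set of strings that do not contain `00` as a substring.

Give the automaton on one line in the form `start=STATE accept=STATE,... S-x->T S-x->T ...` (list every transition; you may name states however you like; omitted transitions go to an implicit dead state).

Track partial matches of the forbidden pattern `00`. State q2 is a dead state reached once `00` has occurred; every other state accepts. q0 means no part of `00` is currently matched.
        0   1  
>* q0   q1  q0 
 * q1   q2  q0 
   q2   q2  q2 
(> = start, * = accepting)

start=q0 accept=q0,q1 q0-0->q1 q0-1->q0 q1-0->q2 q1-1->q0 q2-0->q2 q2-1->q2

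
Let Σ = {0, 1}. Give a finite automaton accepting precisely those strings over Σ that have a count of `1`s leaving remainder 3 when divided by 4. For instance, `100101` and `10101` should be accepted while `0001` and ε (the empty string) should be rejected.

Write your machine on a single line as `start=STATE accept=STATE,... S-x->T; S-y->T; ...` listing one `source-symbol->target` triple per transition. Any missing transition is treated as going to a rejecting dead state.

start=s0; accept=s3; s0-0->s0; s0-1->s1; s1-0->s1; s1-1->s2; s2-0->s2; s2-1->s3; s3-0->s3; s3-1->s0

The only thing that matters is how many `1`s have appeared, reduced mod 4. Use one state per residue: s0 for 0, …, s3 for 3. Reading `1` moves to the next residue; anything else stays put. s3 is accepting.
4 states suffice.
        0   1  
>  s0   s0  s1 
   s1   s1  s2 
   s2   s2  s3 
 * s3   s3  s0 
(> = start, * = accepting)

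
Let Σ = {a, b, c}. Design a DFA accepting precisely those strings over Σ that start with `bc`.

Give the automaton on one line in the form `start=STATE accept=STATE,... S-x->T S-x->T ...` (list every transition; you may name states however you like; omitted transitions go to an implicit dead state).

Walk along `bc` while the input agrees: from q0 take `b` to q1, and so on. Any deviation drops to the rejecting sink q3. Once q2 is reached the prefix is confirmed and every continuation is accepted.
        a   b   c  
>  q0   q3  q1  q3 
   q1   q3  q3  q2 
 * q2   q2  q2  q2 
   q3   q3  q3  q3 
(> = start, * = accepting)

start=q0 accept=q2 q0-a->q3 q0-b->q1 q0-c->q3 q1-a->q3 q1-b->q3 q1-c->q2 q2-a->q2 q2-b->q2 q2-c->q2 q3-a->q3 q3-b->q3 q3-c->q3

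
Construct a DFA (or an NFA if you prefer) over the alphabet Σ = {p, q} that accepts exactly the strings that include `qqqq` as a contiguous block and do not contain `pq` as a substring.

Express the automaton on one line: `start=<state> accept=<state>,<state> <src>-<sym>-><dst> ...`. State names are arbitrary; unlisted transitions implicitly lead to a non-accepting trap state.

Run two small machines in parallel and take their product. One (5 states) tracks whether and how much of `qqqq` has been seen; the other (3 states) tracks partial matches of the forbidden pattern `pq`. Each combined state is a pair, one component from each; accept when both components accept.
With 12 states:
       p  q 
>  A   B  C 
   B   B  D 
   C   B  E 
   D   F  G 
   E   B  H 
   F   F  D 
   G   F  I 
   H   B  J 
   I   F  K 
 * J   L  J 
   K   K  K 
 * L   L  K 
(> = start, * = accepting)

start=A accept=J,L A-p->B A-q->C B-p->B B-q->D C-p->B C-q->E D-p->F D-q->G E-p->B E-q->H F-p->F F-q->D G-p->F G-q->I H-p->B H-q->J I-p->F I-q->K J-p->L J-q->J K-p->K K-q->K L-p->L L-q->K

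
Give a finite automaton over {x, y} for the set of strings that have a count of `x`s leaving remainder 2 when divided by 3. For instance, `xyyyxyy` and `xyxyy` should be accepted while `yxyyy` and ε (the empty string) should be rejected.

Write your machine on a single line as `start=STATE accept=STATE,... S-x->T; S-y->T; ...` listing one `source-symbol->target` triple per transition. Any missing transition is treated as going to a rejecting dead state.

start=S0; accept=S2; S0-x->S1; S0-y->S0; S1-x->S2; S1-y->S1; S2-x->S0; S2-y->S2

Keep the running count of `x`s modulo 3: each `x` advances along the cycle S0 → S1 → S2 → S0 while other symbols loop. Accept at S2.
3 states suffice.
        x   y  
>  S0   S1  S0 
   S1   S2  S1 
 * S2   S0  S2 
(> = start, * = accepting)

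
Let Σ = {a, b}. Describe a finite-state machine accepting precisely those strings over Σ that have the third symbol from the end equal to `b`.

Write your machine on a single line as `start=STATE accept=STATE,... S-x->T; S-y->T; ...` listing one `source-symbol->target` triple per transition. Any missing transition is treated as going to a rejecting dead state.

A DFA must remember the last 3 symbols (since which symbol is third-to-last isn't known until the input ends). Use one state per possible window of the last ≤3 symbols; accept from those whose window starts with `b`.
          a    b  
>  q0     q1   q2 
   q1     q3   q4 
   q2     q5   q6 
   q3     q7   q8 
   q4     q9  q10 
   q5    q11  q12 
   q6    q13  q14 
   q7     q7   q8 
   q8     q9  q10 
   q9    q11  q12 
   q10   q13  q14 
 * q11    q7   q8 
 * q12    q9  q10 
 * q13   q11  q12 
 * q14   q13  q14 
(> = start, * = accepting)

start=q0; accept=q11,q12,q13,q14; q0-a->q1; q0-b->q2; q1-a->q3; q1-b->q4; q2-a->q5; q2-b->q6; q3-a->q7; q3-b->q8; q4-a->q9; q4-b->q10; q5-a->q11; q5-b->q12; q6-a->q13; q6-b->q14; q7-a->q7; q7-b->q8; q8-a->q9; q8-b->q10; q9-a->q11; q9-b->q12; q10-a->q13; q10-b->q14; q11-a->q7; q11-b->q8; q12-a->q9; q12-b->q10; q13-a->q11; q13-b->q12; q14-a->q13; q14-b->q14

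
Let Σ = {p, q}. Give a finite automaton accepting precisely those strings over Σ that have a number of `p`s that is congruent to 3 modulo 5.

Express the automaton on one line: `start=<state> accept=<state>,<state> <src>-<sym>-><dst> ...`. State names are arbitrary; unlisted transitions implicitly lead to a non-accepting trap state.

start=S0 accept=S3 S0-p->S1 S0-q->S0 S1-p->S2 S1-q->S1 S2-p->S3 S2-q->S2 S3-p->S4 S3-q->S3 S4-p->S0 S4-q->S4

Keep the running count of `p`s modulo 5: each `p` advances along the cycle S0 → S1 → S2 → S3 → S4 → S0 while other symbols loop. Accept at S3.
A 5-state machine:
        p   q  
>  S0   S1  S0 
   S1   S2  S1 
   S2   S3  S2 
 * S3   S4  S3 
   S4   S0  S4 
(> = start, * = accepting)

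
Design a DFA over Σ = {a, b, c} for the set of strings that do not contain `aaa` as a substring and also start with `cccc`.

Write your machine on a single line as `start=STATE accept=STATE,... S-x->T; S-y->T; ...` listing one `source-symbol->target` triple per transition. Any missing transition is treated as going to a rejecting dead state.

Build one automaton per condition and run them in lockstep. The first has 4 states tracking partial matches of the forbidden pattern `aaa`; the second has 6 states tracking whether the input so far still matches the prefix `cccc`. A product state is a pair (one from each), accepting exactly when both do.
With 12 states:
          a    b    c  
>  q0     q1   q2   q3 
   q1     q4   q2   q2 
   q2     q1   q2   q2 
   q3     q1   q2   q5 
   q4     q6   q2   q2 
   q5     q1   q2   q7 
   q6     q6   q6   q6 
   q7     q1   q2   q8 
 * q8     q9   q8   q8 
 * q9    q10   q8   q8 
 * q10   q11   q8   q8 
   q11   q11  q11  q11 
(> = start, * = accepting)

start=q0; accept=q8,q9,q10; q0-a->q1; q0-b->q2; q0-c->q3; q1-a->q4; q1-b->q2; q1-c->q2; q2-a->q1; q2-b->q2; q2-c->q2; q3-a->q1; q3-b->q2; q3-c->q5; q4-a->q6; q4-b->q2; q4-c->q2; q5-a->q1; q5-b->q2; q5-c->q7; q6-a->q6; q6-b->q6; q6-c->q6; q7-a->q1; q7-b->q2; q7-c->q8; q8-a->q9; q8-b->q8; q8-c->q8; q9-a->q10; q9-b->q8; q9-c->q8; q10-a->q11; q10-b->q8; q10-c->q8; q11-a->q11; q11-b->q11; q11-c->q11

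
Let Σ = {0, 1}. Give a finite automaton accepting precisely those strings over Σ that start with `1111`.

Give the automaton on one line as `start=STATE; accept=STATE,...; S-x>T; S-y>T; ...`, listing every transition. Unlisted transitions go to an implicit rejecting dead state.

start=S0; accept=S4; S0-0>S5; S0-1>S1; S1-0>S5; S1-1>S2; S2-0>S5; S2-1>S3; S3-0>S5; S3-1>S4; S4-0>S4; S4-1>S4; S5-0>S5; S5-1>S5

Check the first 4 symbols one by one: S0 through S3 record how many have matched `1111` so far; any wrong symbol goes to the dead state S5. After all 4 match we enter the accepting sink S4.
A 6-state machine:
        0   1  
>  S0   S5  S1 
   S1   S5  S2 
   S2   S5  S3 
   S3   S5  S4 
 * S4   S4  S4 
   S5   S5  S5 
(> = start, * = accepting)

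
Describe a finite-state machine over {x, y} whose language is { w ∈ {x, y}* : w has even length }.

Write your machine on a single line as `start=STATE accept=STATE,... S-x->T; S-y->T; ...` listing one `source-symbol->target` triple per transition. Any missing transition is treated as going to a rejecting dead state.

start=s0; accept=s0; s0-x->s1; s0-y->s1; s1-x->s0; s1-y->s0

Only the length mod 2 matters, so use a 2-cycle: from any state, every input symbol moves to the next state, wrapping s1 back to s0. Mark s0 accepting.
        x   y  
>* s0   s1  s1 
   s1   s0  s0 
(> = start, * = accepting)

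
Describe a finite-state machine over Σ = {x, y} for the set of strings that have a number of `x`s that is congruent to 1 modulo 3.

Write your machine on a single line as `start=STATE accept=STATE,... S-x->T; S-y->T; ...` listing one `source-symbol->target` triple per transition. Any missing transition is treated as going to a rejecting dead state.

start=q0; accept=q1; q0-x->q1; q0-y->q0; q1-x->q2; q1-y->q1; q2-x->q0; q2-y->q2

The only thing that matters is how many `x`s have appeared, reduced mod 3. Use one state per residue: q0 for 0, …, q2 for 2. Reading `x` moves to the next residue; anything else stays put. q1 is accepting.
A 3-state machine:
        x   y  
>  q0   q1  q0 
 * q1   q2  q1 
   q2   q0  q2 
(> = start, * = accepting)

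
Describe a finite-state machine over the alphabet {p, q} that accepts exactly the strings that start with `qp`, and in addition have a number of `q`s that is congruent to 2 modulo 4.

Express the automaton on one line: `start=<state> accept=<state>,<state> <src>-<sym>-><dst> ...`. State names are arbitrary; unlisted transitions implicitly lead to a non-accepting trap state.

Build one automaton per condition and run them in lockstep. One (4 states) tracks whether the input so far still matches the prefix `qp`; the other (4 states) tracks the count of `q`s modulo 4. Each combined state is a pair, one component from each; accept when both components accept.
       p  q 
>  A   B  C 
   B   B  D 
   C   E  F 
   D   D  F 
   E   E  G 
   F   F  H 
 * G   G  I 
   H   H  B 
   I   I  J 
   J   J  E 
(> = start, * = accepting)

start=A accept=G A-p->B A-q->C B-p->B B-q->D C-p->E C-q->F D-p->D D-q->F E-p->E E-q->G F-p->F F-q->H G-p->G G-q->I H-p->H H-q->B I-p->I I-q->J J-p->J J-q->E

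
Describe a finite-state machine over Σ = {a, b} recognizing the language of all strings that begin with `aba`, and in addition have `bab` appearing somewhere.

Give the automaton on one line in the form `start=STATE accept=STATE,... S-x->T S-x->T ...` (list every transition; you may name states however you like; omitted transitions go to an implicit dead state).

start=q0 accept=q6 q0-a->q1 q0-b->q2 q1-a->q2 q1-b->q3 q2-a->q2 q2-b->q2 q3-a->q4 q3-b->q2 q4-a->q5 q4-b->q6 q5-a->q5 q5-b->q7 q6-a->q6 q6-b->q6 q7-a->q4 q7-b->q7

Build one automaton per condition and run them in lockstep. One (5 states) tracks whether the input so far still matches the prefix `aba`; the other (4 states) tracks whether and how much of `bab` has been seen. Each combined state is a pair, one component from each; accept when both components accept. After merging equivalent states the machine shrinks.
        a   b  
>  q0   q1  q2 
   q1   q2  q3 
   q2   q2  q2 
   q3   q4  q2 
   q4   q5  q6 
   q5   q5  q7 
 * q6   q6  q6 
   q7   q4  q7 
(> = start, * = accepting)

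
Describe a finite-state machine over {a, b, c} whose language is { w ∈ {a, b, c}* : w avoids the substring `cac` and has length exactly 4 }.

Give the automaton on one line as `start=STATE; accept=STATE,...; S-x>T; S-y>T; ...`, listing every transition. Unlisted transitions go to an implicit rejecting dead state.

start=s0; accept=s9; s0-a>s1; s0-b>s1; s0-c>s2; s1-a>s3; s1-b>s3; s1-c>s4; s2-a>s5; s2-b>s3; s2-c>s4; s3-a>s6; s3-b>s6; s3-c>s6; s4-a>s7; s4-b>s6; s4-c>s6; s5-a>s6; s5-b>s6; s5-c>s8; s6-a>s9; s6-b>s9; s6-c>s9; s7-a>s9; s7-b>s9; s7-c>s8; s8-a>s8; s8-b>s8; s8-c>s8; s9-a>s8; s9-b>s8; s9-c>s8

Build one automaton per condition and run them in lockstep. The first has 4 states tracking partial matches of the forbidden pattern `cac`; the second has 6 states tracking the input length, saturating at 5. A product state is a pair (one from each), accepting exactly when both do. Equivalent product states are then merged.
        a   b   c  
>  s0   s1  s1  s2 
   s1   s3  s3  s4 
   s2   s5  s3  s4 
   s3   s6  s6  s6 
   s4   s7  s6  s6 
   s5   s6  s6  s8 
   s6   s9  s9  s9 
   s7   s9  s9  s8 
   s8   s8  s8  s8 
 * s9   s8  s8  s8 
(> = start, * = accepting)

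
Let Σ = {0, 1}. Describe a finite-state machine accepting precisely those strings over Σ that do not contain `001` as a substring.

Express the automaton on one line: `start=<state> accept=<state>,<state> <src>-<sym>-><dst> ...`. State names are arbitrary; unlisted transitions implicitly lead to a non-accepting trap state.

start=A accept=A,B,C A-0->B A-1->A B-0->C B-1->A C-0->C C-1->D D-0->D D-1->D

Track partial matches of the forbidden pattern `001`. State D is a dead state reached once `001` has occurred; every other state accepts. A means no part of `001` is currently matched.
A 4-state machine:
       0  1 
>* A   B  A 
 * B   C  A 
 * C   C  D 
   D   D  D 
(> = start, * = accepting)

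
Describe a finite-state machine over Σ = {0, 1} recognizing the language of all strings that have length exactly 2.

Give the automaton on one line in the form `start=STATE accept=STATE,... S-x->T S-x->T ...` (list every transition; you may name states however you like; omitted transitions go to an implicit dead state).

We only need to distinguish lengths 0, 1, …, 2, and '>2'. Chain q0 → q1 → q2 → q3 on every symbol, with q3 looping. Accepting states: {q2}.
        0   1  
>  q0   q1  q1 
   q1   q2  q2 
 * q2   q3  q3 
   q3   q3  q3 
(> = start, * = accepting)

start=q0 accept=q2 q0-0->q1 q0-1->q1 q1-0->q2 q1-1->q2 q2-0->q3 q2-1->q3 q3-0->q3 q3-1->q3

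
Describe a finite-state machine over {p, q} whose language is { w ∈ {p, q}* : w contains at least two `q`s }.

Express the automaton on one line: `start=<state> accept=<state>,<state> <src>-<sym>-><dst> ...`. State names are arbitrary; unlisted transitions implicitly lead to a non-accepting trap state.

Count `q`s, saturating at 3: states S0 through S2 mean 0 through 2 `q`s seen; S3 means more than 2. Each `q` increments (capped at S3); other symbols loop. Accept from {S2, S3}.
        p   q  
>  S0   S0  S1 
   S1   S1  S2 
 * S2   S2  S3 
 * S3   S3  S3 
(> = start, * = accepting)

start=S0 accept=S2,S3 S0-p->S0 S0-q->S1 S1-p->S1 S1-q->S2 S2-p->S2 S2-q->S3 S3-p->S3 S3-q->S3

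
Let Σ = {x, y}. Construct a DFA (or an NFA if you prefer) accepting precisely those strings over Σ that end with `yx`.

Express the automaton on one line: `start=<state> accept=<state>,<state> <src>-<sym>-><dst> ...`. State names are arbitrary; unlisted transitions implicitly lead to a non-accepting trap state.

Remember how much of `yx` the current input suffix matches. State S0 means no match yet; S1 means the last symbol is `y`; S2 means the last 2 symbols are `yx`. Only S2 accepts. On a mismatch, fall back to the longest proper suffix that is still a prefix of `yx`.
With 3 states:
        x   y  
>  S0   S0  S1 
   S1   S2  S1 
 * S2   S0  S1 
(> = start, * = accepting)

start=S0 accept=S2 S0-x->S0 S0-y->S1 S1-x->S2 S1-y->S1 S2-x->S0 S2-y->S1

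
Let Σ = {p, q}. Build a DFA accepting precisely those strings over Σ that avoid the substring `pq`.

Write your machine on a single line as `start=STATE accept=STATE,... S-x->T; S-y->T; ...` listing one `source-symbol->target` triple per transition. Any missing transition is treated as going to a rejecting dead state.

This is the complement of 'contains `pq`'. Use the same substring-matching states — s0 through s2 holding how much of `pq` has just been matched — but flip the accepting set: everything except the trap s2 accepts.
A 3-state machine:
        p   q  
>* s0   s1  s0 
 * s1   s1  s2 
   s2   s2  s2 
(> = start, * = accepting)

start=s0; accept=s0,s1; s0-p->s1; s0-q->s0; s1-p->s1; s1-q->s2; s2-p->s2; s2-q->s2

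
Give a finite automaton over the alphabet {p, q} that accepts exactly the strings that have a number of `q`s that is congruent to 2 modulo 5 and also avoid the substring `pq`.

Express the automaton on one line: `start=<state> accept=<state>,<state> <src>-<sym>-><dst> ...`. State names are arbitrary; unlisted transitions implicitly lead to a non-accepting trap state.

start=s0 accept=s3,s4 s0-p->s1 s0-q->s2 s1-p->s1 s1-q->s1 s2-p->s1 s2-q->s3 s3-p->s4 s3-q->s5 s4-p->s4 s4-q->s1 s5-p->s1 s5-q->s6 s6-p->s1 s6-q->s0

Handle the two conditions separately and then intersect. The first has 5 states tracking the count of `q`s modulo 5; the second has 3 states tracking partial matches of the forbidden pattern `pq`. A product state is a pair (one from each), accepting exactly when both do. Equivalent product states are then merged.
A 7-state machine:
        p   q  
>  s0   s1  s2 
   s1   s1  s1 
   s2   s1  s3 
 * s3   s4  s5 
 * s4   s4  s1 
   s5   s1  s6 
   s6   s1  s0 
(> = start, * = accepting)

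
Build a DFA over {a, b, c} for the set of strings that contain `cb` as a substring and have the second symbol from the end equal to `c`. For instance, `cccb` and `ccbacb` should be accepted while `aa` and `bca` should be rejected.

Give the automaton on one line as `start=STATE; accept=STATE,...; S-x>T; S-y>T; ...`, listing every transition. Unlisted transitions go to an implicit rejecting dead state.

Run two small machines in parallel and take their product. The first has 3 states tracking whether and how much of `cb` has been seen; the second has 13 states tracking the last 2 symbols read. A product state is a pair (one from each), accepting exactly when both do. Equivalent product states are then merged.
        a   b   c  
>  q0   q0  q0  q1 
   q1   q0  q2  q1 
 * q2   q3  q3  q4 
   q3   q3  q3  q4 
   q4   q2  q2  q5 
 * q5   q2  q2  q5 
(> = start, * = accepting)

start=q0; accept=q2,q5; q0-a>q0; q0-b>q0; q0-c>q1; q1-a>q0; q1-b>q2; q1-c>q1; q2-a>q3; q2-b>q3; q2-c>q4; q3-a>q3; q3-b>q3; q3-c>q4; q4-a>q2; q4-b>q2; q4-c>q5; q5-a>q2; q5-b>q2; q5-c>q5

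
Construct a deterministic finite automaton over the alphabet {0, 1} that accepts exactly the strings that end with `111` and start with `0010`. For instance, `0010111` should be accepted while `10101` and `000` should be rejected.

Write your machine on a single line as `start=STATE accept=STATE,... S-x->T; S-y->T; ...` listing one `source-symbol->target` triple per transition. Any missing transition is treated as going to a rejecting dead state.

Run two small machines in parallel and take their product. One (4 states) tracks how much of the suffix `111` has currently been matched; the other (6 states) tracks whether the input so far still matches the prefix `0010`. Each combined state is a pair, one component from each; accept when both components accept.
          0    1  
>  q0     q1   q2 
   q1     q3   q2 
   q2     q4   q5 
   q3     q4   q6 
   q4     q4   q2 
   q5     q4   q7 
   q6     q8   q5 
   q7     q4   q7 
   q8     q8   q9 
   q9     q8  q10 
   q10    q8  q11 
 * q11    q8  q11 
(> = start, * = accepting)

start=q0; accept=q11; q0-0->q1; q0-1->q2; q1-0->q3; q1-1->q2; q2-0->q4; q2-1->q5; q3-0->q4; q3-1->q6; q4-0->q4; q4-1->q2; q5-0->q4; q5-1->q7; q6-0->q8; q6-1->q5; q7-0->q4; q7-1->q7; q8-0->q8; q8-1->q9; q9-0->q8; q9-1->q10; q10-0->q8; q10-1->q11; q11-0->q8; q11-1->q11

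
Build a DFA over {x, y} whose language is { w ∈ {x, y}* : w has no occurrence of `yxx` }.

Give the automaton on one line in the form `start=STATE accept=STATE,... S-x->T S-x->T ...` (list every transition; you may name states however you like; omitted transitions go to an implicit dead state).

This is the complement of 'contains `yxx`'. Use the same substring-matching states — S0 through S3 holding how much of `yxx` has just been matched — but flip the accepting set: everything except the trap S3 accepts.
With 4 states:
        x   y  
>* S0   S0  S1 
 * S1   S2  S1 
 * S2   S3  S1 
   S3   S3  S3 
(> = start, * = accepting)

start=S0 accept=S0,S1,S2 S0-x->S0 S0-y->S1 S1-x->S2 S1-y->S1 S2-x->S3 S2-y->S1 S3-x->S3 S3-y->S3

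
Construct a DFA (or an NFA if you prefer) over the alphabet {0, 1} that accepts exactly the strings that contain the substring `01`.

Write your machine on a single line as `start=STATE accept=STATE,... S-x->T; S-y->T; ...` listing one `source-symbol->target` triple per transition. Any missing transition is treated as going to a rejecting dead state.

States A..B record the length of the longest prefix of `01` that matches the current input suffix. Reaching C means `01` has been seen, and we stay there forever. Accept from C.
A 3-state machine:
       0  1 
>  A   B  A 
   B   B  C 
 * C   C  C 
(> = start, * = accepting)

start=A; accept=C; A-0->B; A-1->A; B-0->B; B-1->C; C-0->C; C-1->C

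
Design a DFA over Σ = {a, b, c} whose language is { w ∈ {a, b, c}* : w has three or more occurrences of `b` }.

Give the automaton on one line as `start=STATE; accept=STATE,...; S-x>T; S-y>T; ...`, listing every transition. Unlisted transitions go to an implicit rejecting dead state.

start=q0; accept=q3,q4; q0-a>q0; q0-b>q1; q0-c>q0; q1-a>q1; q1-b>q2; q1-c>q1; q2-a>q2; q2-b>q3; q2-c>q2; q3-a>q3; q3-b>q4; q3-c>q3; q4-a>q4; q4-b>q4; q4-c>q4

Count `b`s, saturating at 4: states q0 through q3 mean 0 through 3 `b`s seen; q4 means more than 3. Each `b` increments (capped at q4); other symbols loop. Accept from {q3, q4}.
5 states suffice.
        a   b   c  
>  q0   q0  q1  q0 
   q1   q1  q2  q1 
   q2   q2  q3  q2 
 * q3   q3  q4  q3 
 * q4   q4  q4  q4 
(> = start, * = accepting)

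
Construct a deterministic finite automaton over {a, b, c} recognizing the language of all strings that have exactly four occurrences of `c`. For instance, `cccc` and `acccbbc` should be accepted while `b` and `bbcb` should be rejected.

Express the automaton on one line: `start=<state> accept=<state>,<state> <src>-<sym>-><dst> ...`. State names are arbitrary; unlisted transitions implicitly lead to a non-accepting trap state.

Count `c`s, saturating at 5: states S0 through S4 mean 0 through 4 `c`s seen; S5 means more than 4. Each `c` increments (capped at S5); other symbols loop. Accept from {S4}.
6 states suffice.
        a   b   c  
>  S0   S0  S0  S1 
   S1   S1  S1  S2 
   S2   S2  S2  S3 
   S3   S3  S3  S4 
 * S4   S4  S4  S5 
   S5   S5  S5  S5 
(> = start, * = accepting)

start=S0 accept=S4 S0-a->S0 S0-b->S0 S0-c->S1 S1-a->S1 S1-b->S1 S1-c->S2 S2-a->S2 S2-b->S2 S2-c->S3 S3-a->S3 S3-b->S3 S3-c->S4 S4-a->S4 S4-b->S4 S4-c->S5 S5-a->S5 S5-b->S5 S5-c->S5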